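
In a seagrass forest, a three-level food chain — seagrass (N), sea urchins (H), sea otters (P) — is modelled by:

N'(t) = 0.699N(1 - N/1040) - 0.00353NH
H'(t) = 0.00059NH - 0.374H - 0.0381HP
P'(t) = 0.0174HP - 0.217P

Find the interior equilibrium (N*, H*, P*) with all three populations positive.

N* ≈ 974, H* ≈ 12.5, P* ≈ 5.27

From dP/dt = 0: 0.0174H* = 0.217, so H* = 12.5.
From dN/dt = 0: 0.699(1 - N*/1040) = 0.00353·12.5, giving N* = 1040·(1 - 0.063) = 974.
From dH/dt = 0: 0.00059·974 - 0.374 = 0.0381P*, so P* = 0.201/0.0381 = 5.27.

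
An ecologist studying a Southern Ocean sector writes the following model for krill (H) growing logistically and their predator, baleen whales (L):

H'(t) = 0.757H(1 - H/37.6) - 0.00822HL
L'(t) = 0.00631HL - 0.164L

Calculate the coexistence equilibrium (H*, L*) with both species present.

H* ≈ 26, L* ≈ 28.4

From dL/dt = 0 with L > 0: 0.00631H* = 0.164, so H* = 26.
Substitute into dH/dt = 0: 0.757(1 - 26/37.6) = 0.00822L*.
The bracket is 0.309, giving L* = 0.234/0.00822 = 28.4.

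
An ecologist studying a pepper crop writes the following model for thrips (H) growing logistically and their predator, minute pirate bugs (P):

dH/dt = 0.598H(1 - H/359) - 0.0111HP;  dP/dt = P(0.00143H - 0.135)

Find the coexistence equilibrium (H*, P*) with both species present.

From dP/dt = 0 with P > 0: 0.00143H* = 0.135, so H* = 94.4.
Substitute into dH/dt = 0: 0.598(1 - 94.4/359) = 0.0111P*.
The bracket is 0.737, giving P* = 0.441/0.0111 = 39.7.

H* ≈ 94.4, P* ≈ 39.7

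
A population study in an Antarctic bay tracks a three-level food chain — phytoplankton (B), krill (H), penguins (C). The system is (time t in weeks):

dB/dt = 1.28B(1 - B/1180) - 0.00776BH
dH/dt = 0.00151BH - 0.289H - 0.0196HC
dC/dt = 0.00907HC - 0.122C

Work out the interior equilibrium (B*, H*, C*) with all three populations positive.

B* ≈ 1080, H* ≈ 13.5, C* ≈ 68.8

From dC/dt = 0: 0.00907H* = 0.122, so H* = 13.5.
From dB/dt = 0: 1.28(1 - B*/1180) = 0.00776·13.5, giving B* = 1180·(1 - 0.0815) = 1080.
From dH/dt = 0: 0.00151·1080 - 0.289 = 0.0196C*, so C* = 1.35/0.0196 = 68.8.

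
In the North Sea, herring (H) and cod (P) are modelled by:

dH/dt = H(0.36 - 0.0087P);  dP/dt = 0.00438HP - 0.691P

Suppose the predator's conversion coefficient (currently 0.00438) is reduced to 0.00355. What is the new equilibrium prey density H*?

At the interior fixed point, setting dP/dt = 0 with P > 0 fixes H* = (predator death rate)/(HP coefficient) — independent of the other coefficients.
With the change, H* = 0.691/0.00355 = 195; it rises from 158.

H* ≈ 195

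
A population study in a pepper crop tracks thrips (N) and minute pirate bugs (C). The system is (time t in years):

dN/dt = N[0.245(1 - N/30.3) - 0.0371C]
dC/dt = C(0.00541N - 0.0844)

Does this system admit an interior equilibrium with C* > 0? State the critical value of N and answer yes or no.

The predator equation gives dC/dt > 0 only when N > 0.0844/0.00541 = 15.6.
Without the predator, N → K = 30.3. Since 30.3 > 15.6, the predator can invade and persist.

Threshold N = 15.6; K > 15.6, so yes, the predator persists.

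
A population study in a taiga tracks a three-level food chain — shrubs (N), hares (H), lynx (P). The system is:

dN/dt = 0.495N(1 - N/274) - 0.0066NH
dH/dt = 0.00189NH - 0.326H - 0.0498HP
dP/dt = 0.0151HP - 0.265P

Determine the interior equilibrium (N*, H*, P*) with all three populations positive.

From dP/dt = 0: 0.0151H* = 0.265, so H* = 17.5.
From dN/dt = 0: 0.495(1 - N*/274) = 0.0066·17.5, giving N* = 274·(1 - 0.234) = 210.
From dH/dt = 0: 0.00189·210 - 0.326 = 0.0498P*, so P* = 0.0707/0.0498 = 1.42.

N* ≈ 210, H* ≈ 17.5, P* ≈ 1.42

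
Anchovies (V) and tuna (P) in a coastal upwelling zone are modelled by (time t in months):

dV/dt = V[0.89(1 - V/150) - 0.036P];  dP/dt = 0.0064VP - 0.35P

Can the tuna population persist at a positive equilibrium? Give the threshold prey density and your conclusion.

Threshold V = 54.7; K > 54.7, so yes, the predator persists.

The predator equation gives dP/dt > 0 only when V > 0.35/0.0064 = 54.7.
Without the predator, V → K = 150. Since 150 > 54.7, the predator can invade and persist.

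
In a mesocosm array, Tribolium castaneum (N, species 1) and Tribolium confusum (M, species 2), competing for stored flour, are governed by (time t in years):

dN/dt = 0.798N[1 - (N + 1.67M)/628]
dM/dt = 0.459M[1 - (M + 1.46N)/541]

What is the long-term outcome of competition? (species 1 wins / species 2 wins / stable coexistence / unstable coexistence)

unstable coexistence (outcome depends on initial conditions)

Compare the nullcline intercepts: K1/α12 = 628/1.67 = 376 < K2 = 541; K2/α21 = 541/1.46 = 371 < K1 = 628.
Since both are reversed, neither can invade when rare; the interior point is a saddle.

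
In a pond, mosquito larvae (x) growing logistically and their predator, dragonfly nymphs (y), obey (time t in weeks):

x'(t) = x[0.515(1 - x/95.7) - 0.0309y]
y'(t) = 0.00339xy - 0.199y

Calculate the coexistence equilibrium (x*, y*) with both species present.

x* ≈ 58.7, y* ≈ 6.44

From dy/dt = 0 with y > 0: 0.00339x* = 0.199, so x* = 58.7.
Substitute into dx/dt = 0: 0.515(1 - 58.7/95.7) = 0.0309y*.
The bracket is 0.387, giving y* = 0.199/0.0309 = 6.44.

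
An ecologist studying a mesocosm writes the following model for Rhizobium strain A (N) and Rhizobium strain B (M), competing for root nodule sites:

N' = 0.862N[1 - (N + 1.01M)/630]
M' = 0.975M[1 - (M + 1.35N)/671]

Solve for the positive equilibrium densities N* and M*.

N* ≈ 131, M* ≈ 494

Setting both brackets to zero gives the nullclines N + 1.01M = 630 and 1.35N + M = 671.
Substituting M = 671 - 1.35N into the first: N(1 - 1.01·1.35) = 630 - 1.01·671.
So N* = -47.7/-0.364 = 131, and then M* = 671 - 1.35·131 = 494.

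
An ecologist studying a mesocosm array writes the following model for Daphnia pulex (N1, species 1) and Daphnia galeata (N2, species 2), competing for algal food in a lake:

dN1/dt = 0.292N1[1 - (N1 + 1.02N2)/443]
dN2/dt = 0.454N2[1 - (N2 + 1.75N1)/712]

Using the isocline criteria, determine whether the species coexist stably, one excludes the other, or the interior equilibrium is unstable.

Compare the nullcline intercepts: K1/α12 = 443/1.02 = 434 < K2 = 712; K2/α21 = 712/1.75 = 407 < K1 = 443.
Since both are reversed, neither can invade when rare; the interior point is a saddle.

unstable coexistence (outcome depends on initial conditions)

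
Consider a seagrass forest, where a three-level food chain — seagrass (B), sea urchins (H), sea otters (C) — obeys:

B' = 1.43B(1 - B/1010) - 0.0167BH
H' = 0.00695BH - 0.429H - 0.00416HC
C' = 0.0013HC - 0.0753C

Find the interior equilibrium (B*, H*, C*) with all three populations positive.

From dC/dt = 0: 0.0013H* = 0.0753, so H* = 57.9.
From dB/dt = 0: 1.43(1 - B*/1010) = 0.0167·57.9, giving B* = 1010·(1 - 0.676) = 327.
From dH/dt = 0: 0.00695·327 - 0.429 = 0.00416C*, so C* = 1.84/0.00416 = 443.

B* ≈ 327, H* ≈ 57.9, C* ≈ 443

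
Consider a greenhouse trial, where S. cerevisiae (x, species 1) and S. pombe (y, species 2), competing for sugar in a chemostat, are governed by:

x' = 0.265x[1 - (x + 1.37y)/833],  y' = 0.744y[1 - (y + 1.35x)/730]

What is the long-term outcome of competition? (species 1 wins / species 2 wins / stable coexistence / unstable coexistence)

unstable coexistence (outcome depends on initial conditions)

Compare the nullcline intercepts: K1/α12 = 833/1.37 = 608 < K2 = 730; K2/α21 = 730/1.35 = 541 < K1 = 833.
Since both are reversed, neither can invade when rare; the interior point is a saddle.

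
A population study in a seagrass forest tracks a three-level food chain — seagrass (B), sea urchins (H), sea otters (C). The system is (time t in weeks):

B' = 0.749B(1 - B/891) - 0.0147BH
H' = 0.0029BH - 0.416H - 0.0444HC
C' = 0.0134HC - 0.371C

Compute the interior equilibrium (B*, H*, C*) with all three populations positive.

From dC/dt = 0: 0.0134H* = 0.371, so H* = 27.7.
From dB/dt = 0: 0.749(1 - B*/891) = 0.0147·27.7, giving B* = 891·(1 - 0.543) = 407.
From dH/dt = 0: 0.0029·407 - 0.416 = 0.0444C*, so C* = 0.764/0.0444 = 17.2.

B* ≈ 407, H* ≈ 27.7, C* ≈ 17.2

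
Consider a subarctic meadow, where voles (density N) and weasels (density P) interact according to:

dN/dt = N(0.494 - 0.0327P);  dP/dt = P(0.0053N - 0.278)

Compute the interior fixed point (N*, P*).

Set dP/dt = 0 with P > 0: 0.0053N - 0.278 = 0, so N* = 0.278/0.0053 = 52.5.
Set dN/dt = 0 with N > 0: 0.494 - 0.0327P = 0, so P* = 0.494/0.0327 = 15.1.

N* ≈ 52.5, P* ≈ 15.1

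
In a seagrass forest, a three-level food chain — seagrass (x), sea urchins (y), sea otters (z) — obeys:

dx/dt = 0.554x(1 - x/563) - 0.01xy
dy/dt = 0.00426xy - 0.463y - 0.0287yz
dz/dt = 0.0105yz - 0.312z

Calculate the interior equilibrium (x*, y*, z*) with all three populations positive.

x* ≈ 261, y* ≈ 29.7, z* ≈ 22.6

From dz/dt = 0: 0.0105y* = 0.312, so y* = 29.7.
From dx/dt = 0: 0.554(1 - x*/563) = 0.01·29.7, giving x* = 563·(1 - 0.536) = 261.
From dy/dt = 0: 0.00426·261 - 0.463 = 0.0287z*, so z* = 0.649/0.0287 = 22.6.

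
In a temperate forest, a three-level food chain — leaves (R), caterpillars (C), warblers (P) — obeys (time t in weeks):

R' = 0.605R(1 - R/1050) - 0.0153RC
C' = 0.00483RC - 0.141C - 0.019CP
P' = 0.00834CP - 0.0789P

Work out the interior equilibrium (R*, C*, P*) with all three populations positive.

R* ≈ 799, C* ≈ 9.46, P* ≈ 196

From dP/dt = 0: 0.00834C* = 0.0789, so C* = 9.46.
From dR/dt = 0: 0.605(1 - R*/1050) = 0.0153·9.46, giving R* = 1050·(1 - 0.239) = 799.
From dC/dt = 0: 0.00483·799 - 0.141 = 0.019P*, so P* = 3.72/0.019 = 196.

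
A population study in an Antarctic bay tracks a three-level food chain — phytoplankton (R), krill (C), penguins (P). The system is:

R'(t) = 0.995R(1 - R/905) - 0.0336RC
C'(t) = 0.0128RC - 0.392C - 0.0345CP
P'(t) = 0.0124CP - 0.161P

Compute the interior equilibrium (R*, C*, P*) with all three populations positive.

R* ≈ 508, C* ≈ 13, P* ≈ 177

From dP/dt = 0: 0.0124C* = 0.161, so C* = 13.
From dR/dt = 0: 0.995(1 - R*/905) = 0.0336·13, giving R* = 905·(1 - 0.438) = 508.
From dC/dt = 0: 0.0128·508 - 0.392 = 0.0345P*, so P* = 6.11/0.0345 = 177.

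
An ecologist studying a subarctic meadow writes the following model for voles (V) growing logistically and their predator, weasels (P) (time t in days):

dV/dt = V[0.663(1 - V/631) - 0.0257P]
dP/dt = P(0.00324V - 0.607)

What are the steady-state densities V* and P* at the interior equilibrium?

From dP/dt = 0 with P > 0: 0.00324V* = 0.607, so V* = 187.
Substitute into dV/dt = 0: 0.663(1 - 187/631) = 0.0257P*.
The bracket is 0.703, giving P* = 0.466/0.0257 = 18.1.

V* ≈ 187, P* ≈ 18.1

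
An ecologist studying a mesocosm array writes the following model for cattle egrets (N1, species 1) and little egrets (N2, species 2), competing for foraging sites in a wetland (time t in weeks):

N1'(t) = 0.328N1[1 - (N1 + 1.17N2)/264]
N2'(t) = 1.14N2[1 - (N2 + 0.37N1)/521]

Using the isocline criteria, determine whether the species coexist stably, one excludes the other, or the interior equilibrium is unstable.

Compare the nullcline intercepts: K1/α12 = 264/1.17 = 226 < K2 = 521; K2/α21 = 521/0.37 = 1410 > K1 = 264.
Since the inequalities point opposite ways, species 2 can invade but species 1 cannot.

species 2 excludes species 1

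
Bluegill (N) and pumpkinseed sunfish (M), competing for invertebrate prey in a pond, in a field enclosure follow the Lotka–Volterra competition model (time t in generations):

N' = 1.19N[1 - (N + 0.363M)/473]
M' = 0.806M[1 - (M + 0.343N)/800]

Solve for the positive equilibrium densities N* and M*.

Setting both brackets to zero gives the nullclines N + 0.363M = 473 and 0.343N + M = 800.
Substituting M = 800 - 0.343N into the first: N(1 - 0.363·0.343) = 473 - 0.363·800.
So N* = 183/0.875 = 209, and then M* = 800 - 0.343·209 = 728.

N* ≈ 209, M* ≈ 728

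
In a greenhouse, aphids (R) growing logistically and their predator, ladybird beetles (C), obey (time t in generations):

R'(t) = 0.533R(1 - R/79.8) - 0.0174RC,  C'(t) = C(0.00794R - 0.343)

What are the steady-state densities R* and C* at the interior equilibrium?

From dC/dt = 0 with C > 0: 0.00794R* = 0.343, so R* = 43.2.
Substitute into dR/dt = 0: 0.533(1 - 43.2/79.8) = 0.0174C*.
The bracket is 0.459, giving C* = 0.244/0.0174 = 14.

R* ≈ 43.2, C* ≈ 14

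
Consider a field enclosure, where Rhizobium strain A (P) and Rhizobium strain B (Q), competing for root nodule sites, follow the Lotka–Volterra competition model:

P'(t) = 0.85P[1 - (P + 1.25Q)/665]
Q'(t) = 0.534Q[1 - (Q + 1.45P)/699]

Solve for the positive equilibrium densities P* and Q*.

Setting both brackets to zero gives the nullclines P + 1.25Q = 665 and 1.45P + Q = 699.
Substituting Q = 699 - 1.45P into the first: P(1 - 1.25·1.45) = 665 - 1.25·699.
So P* = -209/-0.812 = 257, and then Q* = 699 - 1.45·257 = 326.

P* ≈ 257, Q* ≈ 326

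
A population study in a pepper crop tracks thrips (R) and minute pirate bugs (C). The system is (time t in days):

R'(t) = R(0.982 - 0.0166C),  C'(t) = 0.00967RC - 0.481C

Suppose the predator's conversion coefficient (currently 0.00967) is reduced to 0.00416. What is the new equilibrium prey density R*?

R* ≈ 116

At the interior fixed point, setting dC/dt = 0 with C > 0 fixes R* = (predator death rate)/(RC coefficient) — independent of the other coefficients.
With the change, R* = 0.481/0.00416 = 116; it rises from 49.7.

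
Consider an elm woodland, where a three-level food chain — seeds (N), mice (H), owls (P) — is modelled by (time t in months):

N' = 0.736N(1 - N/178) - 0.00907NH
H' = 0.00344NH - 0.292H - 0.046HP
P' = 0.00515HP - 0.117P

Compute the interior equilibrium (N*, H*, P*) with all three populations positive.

From dP/dt = 0: 0.00515H* = 0.117, so H* = 22.7.
From dN/dt = 0: 0.736(1 - N*/178) = 0.00907·22.7, giving N* = 178·(1 - 0.28) = 128.
From dH/dt = 0: 0.00344·128 - 0.292 = 0.046P*, so P* = 0.149/0.046 = 3.24.

N* ≈ 128, H* ≈ 22.7, P* ≈ 3.24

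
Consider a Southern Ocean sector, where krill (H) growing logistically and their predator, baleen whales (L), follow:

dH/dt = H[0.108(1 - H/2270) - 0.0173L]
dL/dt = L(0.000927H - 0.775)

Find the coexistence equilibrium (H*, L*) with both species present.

H* ≈ 836, L* ≈ 3.94

From dL/dt = 0 with L > 0: 0.000927H* = 0.775, so H* = 836.
Substitute into dH/dt = 0: 0.108(1 - 836/2270) = 0.0173L*.
The bracket is 0.632, giving L* = 0.0682/0.0173 = 3.94.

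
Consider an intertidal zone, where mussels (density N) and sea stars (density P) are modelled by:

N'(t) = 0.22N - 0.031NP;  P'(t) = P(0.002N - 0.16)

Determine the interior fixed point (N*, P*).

N* ≈ 80, P* ≈ 7.1

Set dP/dt = 0 with P > 0: 0.002N - 0.16 = 0, so N* = 0.16/0.002 = 80.
Set dN/dt = 0 with N > 0: 0.22 - 0.031P = 0, so P* = 0.22/0.031 = 7.1.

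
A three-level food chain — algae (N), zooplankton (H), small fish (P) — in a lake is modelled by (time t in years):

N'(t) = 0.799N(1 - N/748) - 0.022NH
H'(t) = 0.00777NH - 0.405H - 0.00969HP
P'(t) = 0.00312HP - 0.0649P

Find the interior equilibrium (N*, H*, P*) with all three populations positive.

From dP/dt = 0: 0.00312H* = 0.0649, so H* = 20.8.
From dN/dt = 0: 0.799(1 - N*/748) = 0.022·20.8, giving N* = 748·(1 - 0.573) = 320.
From dH/dt = 0: 0.00777·320 - 0.405 = 0.00969P*, so P* = 2.08/0.00969 = 214.

N* ≈ 320, H* ≈ 20.8, P* ≈ 214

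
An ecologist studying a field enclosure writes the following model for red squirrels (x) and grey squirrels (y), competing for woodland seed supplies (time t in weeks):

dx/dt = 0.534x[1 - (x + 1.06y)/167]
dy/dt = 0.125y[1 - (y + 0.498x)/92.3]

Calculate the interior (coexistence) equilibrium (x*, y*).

Setting both brackets to zero gives the nullclines x + 1.06y = 167 and 0.498x + y = 92.3.
Substituting y = 92.3 - 0.498x into the first: x(1 - 1.06·0.498) = 167 - 1.06·92.3.
So x* = 69.2/0.472 = 146, and then y* = 92.3 - 0.498·146 = 19.3.

x* ≈ 146, y* ≈ 19.3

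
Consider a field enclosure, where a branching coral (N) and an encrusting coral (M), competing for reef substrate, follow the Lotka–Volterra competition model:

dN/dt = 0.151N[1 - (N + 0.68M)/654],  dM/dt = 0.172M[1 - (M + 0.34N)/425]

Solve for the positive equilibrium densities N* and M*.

N* ≈ 475, M* ≈ 264

Setting both brackets to zero gives the nullclines N + 0.68M = 654 and 0.34N + M = 425.
Substituting M = 425 - 0.34N into the first: N(1 - 0.68·0.34) = 654 - 0.68·425.
So N* = 365/0.769 = 475, and then M* = 425 - 0.34·475 = 264.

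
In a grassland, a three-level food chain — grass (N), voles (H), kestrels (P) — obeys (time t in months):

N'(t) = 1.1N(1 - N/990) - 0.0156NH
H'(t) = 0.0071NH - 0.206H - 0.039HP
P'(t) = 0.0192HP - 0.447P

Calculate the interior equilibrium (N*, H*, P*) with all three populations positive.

N* ≈ 663, H* ≈ 23.3, P* ≈ 115

From dP/dt = 0: 0.0192H* = 0.447, so H* = 23.3.
From dN/dt = 0: 1.1(1 - N*/990) = 0.0156·23.3, giving N* = 990·(1 - 0.33) = 663.
From dH/dt = 0: 0.0071·663 - 0.206 = 0.039P*, so P* = 4.5/0.039 = 115.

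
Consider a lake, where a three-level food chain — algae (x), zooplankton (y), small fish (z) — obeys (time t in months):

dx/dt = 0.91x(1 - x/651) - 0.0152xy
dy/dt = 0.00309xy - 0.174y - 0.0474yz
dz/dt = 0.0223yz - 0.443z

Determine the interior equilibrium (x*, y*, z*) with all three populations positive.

From dz/dt = 0: 0.0223y* = 0.443, so y* = 19.9.
From dx/dt = 0: 0.91(1 - x*/651) = 0.0152·19.9, giving x* = 651·(1 - 0.332) = 435.
From dy/dt = 0: 0.00309·435 - 0.174 = 0.0474z*, so z* = 1.17/0.0474 = 24.7.

x* ≈ 435, y* ≈ 19.9, z* ≈ 24.7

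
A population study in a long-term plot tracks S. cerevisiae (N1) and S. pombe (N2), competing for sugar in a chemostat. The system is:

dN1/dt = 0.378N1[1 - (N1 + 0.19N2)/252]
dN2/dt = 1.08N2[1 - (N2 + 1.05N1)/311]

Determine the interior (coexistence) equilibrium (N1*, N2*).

N1* ≈ 241, N2* ≈ 58

Setting both brackets to zero gives the nullclines N1 + 0.19N2 = 252 and 1.05N1 + N2 = 311.
Substituting N2 = 311 - 1.05N1 into the first: N1(1 - 0.19·1.05) = 252 - 0.19·311.
So N1* = 193/0.8 = 241, and then N2* = 311 - 1.05·241 = 58.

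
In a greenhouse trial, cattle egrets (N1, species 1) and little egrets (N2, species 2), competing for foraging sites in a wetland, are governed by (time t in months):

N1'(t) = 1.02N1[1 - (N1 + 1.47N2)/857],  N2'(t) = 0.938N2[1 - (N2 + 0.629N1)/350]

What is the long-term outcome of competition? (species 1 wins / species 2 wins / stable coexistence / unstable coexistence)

species 1 excludes species 2

Compare the nullcline intercepts: K1/α12 = 857/1.47 = 583 > K2 = 350; K2/α21 = 350/0.629 = 556 < K1 = 857.
Since the inequalities point opposite ways, species 1 can invade but species 2 cannot.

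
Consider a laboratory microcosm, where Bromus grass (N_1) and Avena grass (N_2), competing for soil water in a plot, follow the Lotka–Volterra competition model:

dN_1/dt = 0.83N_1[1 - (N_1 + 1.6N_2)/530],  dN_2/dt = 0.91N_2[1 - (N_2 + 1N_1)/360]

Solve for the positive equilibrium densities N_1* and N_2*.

Setting both brackets to zero gives the nullclines N_1 + 1.6N_2 = 530 and 1N_1 + N_2 = 360.
Substituting N_2 = 360 - 1N_1 into the first: N_1(1 - 1.6·1) = 530 - 1.6·360.
So N_1* = -46/-0.6 = 76.7, and then N_2* = 360 - 1·76.7 = 283.

N_1* ≈ 76.7, N_2* ≈ 283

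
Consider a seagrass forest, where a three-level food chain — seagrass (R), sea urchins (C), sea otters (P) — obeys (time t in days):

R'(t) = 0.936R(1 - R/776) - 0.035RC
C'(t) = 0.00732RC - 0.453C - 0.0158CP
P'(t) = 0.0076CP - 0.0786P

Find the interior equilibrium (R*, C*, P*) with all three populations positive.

From dP/dt = 0: 0.0076C* = 0.0786, so C* = 10.3.
From dR/dt = 0: 0.936(1 - R*/776) = 0.035·10.3, giving R* = 776·(1 - 0.387) = 476.
From dC/dt = 0: 0.00732·476 - 0.453 = 0.0158P*, so P* = 3.03/0.0158 = 192.

R* ≈ 476, C* ≈ 10.3, P* ≈ 192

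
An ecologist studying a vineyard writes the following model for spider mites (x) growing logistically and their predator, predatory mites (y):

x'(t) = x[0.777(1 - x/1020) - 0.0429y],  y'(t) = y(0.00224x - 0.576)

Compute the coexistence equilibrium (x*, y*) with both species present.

x* ≈ 257, y* ≈ 13.5

From dy/dt = 0 with y > 0: 0.00224x* = 0.576, so x* = 257.
Substitute into dx/dt = 0: 0.777(1 - 257/1020) = 0.0429y*.
The bracket is 0.748, giving y* = 0.581/0.0429 = 13.5.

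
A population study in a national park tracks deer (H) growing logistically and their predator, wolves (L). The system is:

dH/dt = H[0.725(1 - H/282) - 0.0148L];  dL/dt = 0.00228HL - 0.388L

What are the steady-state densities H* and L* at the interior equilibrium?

H* ≈ 170, L* ≈ 19.4

From dL/dt = 0 with L > 0: 0.00228H* = 0.388, so H* = 170.
Substitute into dH/dt = 0: 0.725(1 - 170/282) = 0.0148L*.
The bracket is 0.397, giving L* = 0.287/0.0148 = 19.4.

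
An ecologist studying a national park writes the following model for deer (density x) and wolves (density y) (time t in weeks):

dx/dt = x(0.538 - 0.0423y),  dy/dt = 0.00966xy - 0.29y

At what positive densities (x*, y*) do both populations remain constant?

x* ≈ 30, y* ≈ 12.7

Set dy/dt = 0 with y > 0: 0.00966x - 0.29 = 0, so x* = 0.29/0.00966 = 30.
Set dx/dt = 0 with x > 0: 0.538 - 0.0423y = 0, so y* = 0.538/0.0423 = 12.7.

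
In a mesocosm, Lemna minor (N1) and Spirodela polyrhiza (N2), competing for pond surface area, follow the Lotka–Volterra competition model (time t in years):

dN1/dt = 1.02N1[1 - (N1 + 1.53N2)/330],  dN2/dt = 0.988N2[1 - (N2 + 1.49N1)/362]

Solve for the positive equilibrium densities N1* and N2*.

Setting both brackets to zero gives the nullclines N1 + 1.53N2 = 330 and 1.49N1 + N2 = 362.
Substituting N2 = 362 - 1.49N1 into the first: N1(1 - 1.53·1.49) = 330 - 1.53·362.
So N1* = -224/-1.28 = 175, and then N2* = 362 - 1.49·175 = 101.

N1* ≈ 175, N2* ≈ 101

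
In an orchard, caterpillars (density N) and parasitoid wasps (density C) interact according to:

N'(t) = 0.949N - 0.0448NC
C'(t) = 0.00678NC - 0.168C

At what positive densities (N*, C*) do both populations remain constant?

N* ≈ 24.8, C* ≈ 21.2

Set dC/dt = 0 with C > 0: 0.00678N - 0.168 = 0, so N* = 0.168/0.00678 = 24.8.
Set dN/dt = 0 with N > 0: 0.949 - 0.0448C = 0, so C* = 0.949/0.0448 = 21.2.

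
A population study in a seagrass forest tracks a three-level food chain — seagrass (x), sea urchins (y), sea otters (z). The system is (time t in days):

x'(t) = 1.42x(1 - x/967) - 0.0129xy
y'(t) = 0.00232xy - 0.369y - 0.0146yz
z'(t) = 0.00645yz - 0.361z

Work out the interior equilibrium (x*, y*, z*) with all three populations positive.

x* ≈ 475, y* ≈ 56, z* ≈ 50.3

From dz/dt = 0: 0.00645y* = 0.361, so y* = 56.
From dx/dt = 0: 1.42(1 - x*/967) = 0.0129·56, giving x* = 967·(1 - 0.508) = 475.
From dy/dt = 0: 0.00232·475 - 0.369 = 0.0146z*, so z* = 0.734/0.0146 = 50.3.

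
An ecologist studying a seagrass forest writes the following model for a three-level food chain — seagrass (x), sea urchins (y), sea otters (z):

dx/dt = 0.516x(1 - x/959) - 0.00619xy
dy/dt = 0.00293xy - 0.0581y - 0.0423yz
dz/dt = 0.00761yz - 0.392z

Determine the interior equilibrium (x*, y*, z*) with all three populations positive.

x* ≈ 366, y* ≈ 51.5, z* ≈ 24

From dz/dt = 0: 0.00761y* = 0.392, so y* = 51.5.
From dx/dt = 0: 0.516(1 - x*/959) = 0.00619·51.5, giving x* = 959·(1 - 0.618) = 366.
From dy/dt = 0: 0.00293·366 - 0.0581 = 0.0423z*, so z* = 1.02/0.0423 = 24.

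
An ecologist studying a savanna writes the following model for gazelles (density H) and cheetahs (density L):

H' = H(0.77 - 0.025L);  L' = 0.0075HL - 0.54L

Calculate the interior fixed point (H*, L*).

H* ≈ 72, L* ≈ 30.8

Set dL/dt = 0 with L > 0: 0.0075H - 0.54 = 0, so H* = 0.54/0.0075 = 72.
Set dH/dt = 0 with H > 0: 0.77 - 0.025L = 0, so L* = 0.77/0.025 = 30.8.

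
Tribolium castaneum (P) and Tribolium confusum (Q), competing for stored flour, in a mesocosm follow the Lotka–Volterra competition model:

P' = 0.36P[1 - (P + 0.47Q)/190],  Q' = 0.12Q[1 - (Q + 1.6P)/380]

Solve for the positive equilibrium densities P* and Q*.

P* ≈ 46, Q* ≈ 306

Setting both brackets to zero gives the nullclines P + 0.47Q = 190 and 1.6P + Q = 380.
Substituting Q = 380 - 1.6P into the first: P(1 - 0.47·1.6) = 190 - 0.47·380.
So P* = 11.4/0.248 = 46, and then Q* = 380 - 1.6·46 = 306.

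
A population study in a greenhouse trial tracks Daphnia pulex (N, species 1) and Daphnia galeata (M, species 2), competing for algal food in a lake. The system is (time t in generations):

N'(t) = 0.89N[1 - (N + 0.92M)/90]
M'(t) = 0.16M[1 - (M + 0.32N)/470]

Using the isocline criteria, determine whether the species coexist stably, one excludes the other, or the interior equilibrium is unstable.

species 2 excludes species 1

Compare the nullcline intercepts: K1/α12 = 90/0.92 = 97.8 < K2 = 470; K2/α21 = 470/0.32 = 1470 > K1 = 90.
Since the inequalities point opposite ways, species 2 can invade but species 1 cannot.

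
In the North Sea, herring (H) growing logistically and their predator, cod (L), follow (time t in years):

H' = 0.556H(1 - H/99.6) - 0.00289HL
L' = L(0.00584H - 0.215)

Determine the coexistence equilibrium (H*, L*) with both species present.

H* ≈ 36.8, L* ≈ 121

From dL/dt = 0 with L > 0: 0.00584H* = 0.215, so H* = 36.8.
Substitute into dH/dt = 0: 0.556(1 - 36.8/99.6) = 0.00289L*.
The bracket is 0.63, giving L* = 0.35/0.00289 = 121.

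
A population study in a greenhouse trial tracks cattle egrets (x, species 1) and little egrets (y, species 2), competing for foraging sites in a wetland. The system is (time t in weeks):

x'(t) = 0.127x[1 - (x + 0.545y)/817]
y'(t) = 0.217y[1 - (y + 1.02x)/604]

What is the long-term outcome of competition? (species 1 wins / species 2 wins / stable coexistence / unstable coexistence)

Compare the nullcline intercepts: K1/α12 = 817/0.545 = 1500 > K2 = 604; K2/α21 = 604/1.02 = 592 < K1 = 817.
Since the inequalities point opposite ways, species 1 can invade but species 2 cannot.

species 1 excludes species 2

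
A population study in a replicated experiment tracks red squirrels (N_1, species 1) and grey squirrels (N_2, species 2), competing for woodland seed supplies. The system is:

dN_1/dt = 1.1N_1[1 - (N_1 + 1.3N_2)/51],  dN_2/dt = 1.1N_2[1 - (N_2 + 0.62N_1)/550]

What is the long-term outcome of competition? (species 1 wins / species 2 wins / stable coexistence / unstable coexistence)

Compare the nullcline intercepts: K1/α12 = 51/1.3 = 39.2 < K2 = 550; K2/α21 = 550/0.62 = 887 > K1 = 51.
Since the inequalities point opposite ways, species 2 can invade but species 1 cannot.

species 2 excludes species 1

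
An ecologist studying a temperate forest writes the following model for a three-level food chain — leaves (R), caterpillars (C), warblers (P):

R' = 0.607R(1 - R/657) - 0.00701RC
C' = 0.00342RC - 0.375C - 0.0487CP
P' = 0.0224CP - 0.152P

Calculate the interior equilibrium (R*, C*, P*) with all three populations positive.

R* ≈ 606, C* ≈ 6.79, P* ≈ 34.8

From dP/dt = 0: 0.0224C* = 0.152, so C* = 6.79.
From dR/dt = 0: 0.607(1 - R*/657) = 0.00701·6.79, giving R* = 657·(1 - 0.0784) = 606.
From dC/dt = 0: 0.00342·606 - 0.375 = 0.0487P*, so P* = 1.7/0.0487 = 34.8.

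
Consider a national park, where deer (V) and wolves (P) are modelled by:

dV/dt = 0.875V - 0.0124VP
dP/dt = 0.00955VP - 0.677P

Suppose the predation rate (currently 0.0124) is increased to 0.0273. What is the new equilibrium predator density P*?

At the interior fixed point, setting dV/dt = 0 with V > 0 fixes P* = (prey growth rate)/(VP coefficient) — independent of the other coefficients.
With the change, P* = 0.875/0.0273 = 32.1; it falls from 70.6.

P* ≈ 32.1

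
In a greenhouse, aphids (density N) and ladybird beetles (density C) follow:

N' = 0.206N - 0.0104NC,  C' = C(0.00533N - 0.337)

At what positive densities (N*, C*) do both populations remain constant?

N* ≈ 63.2, C* ≈ 19.8

Set dC/dt = 0 with C > 0: 0.00533N - 0.337 = 0, so N* = 0.337/0.00533 = 63.2.
Set dN/dt = 0 with N > 0: 0.206 - 0.0104C = 0, so C* = 0.206/0.0104 = 19.8.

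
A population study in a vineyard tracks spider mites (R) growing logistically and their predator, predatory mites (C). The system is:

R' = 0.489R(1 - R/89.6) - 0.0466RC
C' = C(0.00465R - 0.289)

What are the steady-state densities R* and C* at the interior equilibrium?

R* ≈ 62.2, C* ≈ 3.21

From dC/dt = 0 with C > 0: 0.00465R* = 0.289, so R* = 62.2.
Substitute into dR/dt = 0: 0.489(1 - 62.2/89.6) = 0.0466C*.
The bracket is 0.306, giving C* = 0.15/0.0466 = 3.21.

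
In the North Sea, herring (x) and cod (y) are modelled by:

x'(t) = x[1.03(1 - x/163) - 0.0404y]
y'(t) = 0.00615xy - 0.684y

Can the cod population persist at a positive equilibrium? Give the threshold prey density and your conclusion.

Threshold x = 111; K > 111, so yes, the predator persists.

The predator equation gives dy/dt > 0 only when x > 0.684/0.00615 = 111.
Without the predator, x → K = 163. Since 163 > 111, the predator can invade and persist.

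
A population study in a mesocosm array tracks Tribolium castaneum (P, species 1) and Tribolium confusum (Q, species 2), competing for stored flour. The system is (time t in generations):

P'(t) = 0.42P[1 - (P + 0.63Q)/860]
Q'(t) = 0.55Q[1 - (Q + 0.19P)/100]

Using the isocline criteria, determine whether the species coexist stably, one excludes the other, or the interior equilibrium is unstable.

species 1 excludes species 2

Compare the nullcline intercepts: K1/α12 = 860/0.63 = 1370 > K2 = 100; K2/α21 = 100/0.19 = 526 < K1 = 860.
Since the inequalities point opposite ways, species 1 can invade but species 2 cannot.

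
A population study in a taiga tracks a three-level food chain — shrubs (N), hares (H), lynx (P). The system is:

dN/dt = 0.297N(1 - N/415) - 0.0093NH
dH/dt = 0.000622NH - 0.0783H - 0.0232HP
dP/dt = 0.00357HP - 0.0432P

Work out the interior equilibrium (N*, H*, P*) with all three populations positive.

N* ≈ 258, H* ≈ 12.1, P* ≈ 3.54

From dP/dt = 0: 0.00357H* = 0.0432, so H* = 12.1.
From dN/dt = 0: 0.297(1 - N*/415) = 0.0093·12.1, giving N* = 415·(1 - 0.379) = 258.
From dH/dt = 0: 0.000622·258 - 0.0783 = 0.0232P*, so P* = 0.082/0.0232 = 3.54.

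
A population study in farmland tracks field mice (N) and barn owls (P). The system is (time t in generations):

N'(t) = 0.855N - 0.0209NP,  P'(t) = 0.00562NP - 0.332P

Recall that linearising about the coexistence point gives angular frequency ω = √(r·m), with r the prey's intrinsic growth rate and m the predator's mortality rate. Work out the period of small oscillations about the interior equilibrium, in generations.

T ≈ 11.8 generations

Here r = 0.855 and m = 0.332, so r·m = 0.284.
ω = √0.284 = 0.533 per generation, hence T = 2π/ω ≈ 11.8 generations.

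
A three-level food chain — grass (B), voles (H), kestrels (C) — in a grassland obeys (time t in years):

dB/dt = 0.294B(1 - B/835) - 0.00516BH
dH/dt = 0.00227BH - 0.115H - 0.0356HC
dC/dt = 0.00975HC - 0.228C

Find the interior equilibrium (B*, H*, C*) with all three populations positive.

B* ≈ 492, H* ≈ 23.4, C* ≈ 28.2

From dC/dt = 0: 0.00975H* = 0.228, so H* = 23.4.
From dB/dt = 0: 0.294(1 - B*/835) = 0.00516·23.4, giving B* = 835·(1 - 0.41) = 492.
From dH/dt = 0: 0.00227·492 - 0.115 = 0.0356C*, so C* = 1/0.0356 = 28.2.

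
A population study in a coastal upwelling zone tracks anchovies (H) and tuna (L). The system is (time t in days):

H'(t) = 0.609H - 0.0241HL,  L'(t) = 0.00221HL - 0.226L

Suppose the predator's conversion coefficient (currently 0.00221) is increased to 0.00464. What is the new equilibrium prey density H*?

At the interior fixed point, setting dL/dt = 0 with L > 0 fixes H* = (predator death rate)/(HL coefficient) — independent of the other coefficients.
With the change, H* = 0.226/0.00464 = 48.7; it falls from 102.

H* ≈ 48.7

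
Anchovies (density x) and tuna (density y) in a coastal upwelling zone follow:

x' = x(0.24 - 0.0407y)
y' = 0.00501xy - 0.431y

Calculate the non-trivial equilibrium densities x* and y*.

Set dy/dt = 0 with y > 0: 0.00501x - 0.431 = 0, so x* = 0.431/0.00501 = 86.
Set dx/dt = 0 with x > 0: 0.24 - 0.0407y = 0, so y* = 0.24/0.0407 = 5.9.

x* ≈ 86, y* ≈ 5.9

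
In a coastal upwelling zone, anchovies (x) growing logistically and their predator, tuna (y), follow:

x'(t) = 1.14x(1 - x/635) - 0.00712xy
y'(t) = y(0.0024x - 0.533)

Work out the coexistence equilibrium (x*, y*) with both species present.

x* ≈ 222, y* ≈ 104

From dy/dt = 0 with y > 0: 0.0024x* = 0.533, so x* = 222.
Substitute into dx/dt = 0: 1.14(1 - 222/635) = 0.00712y*.
The bracket is 0.65, giving y* = 0.741/0.00712 = 104.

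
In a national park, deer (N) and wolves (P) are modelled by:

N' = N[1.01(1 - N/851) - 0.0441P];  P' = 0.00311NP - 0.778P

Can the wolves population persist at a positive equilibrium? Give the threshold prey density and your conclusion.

Threshold N = 250; K > 250, so yes, the predator persists.

The predator equation gives dP/dt > 0 only when N > 0.778/0.00311 = 250.
Without the predator, N → K = 851. Since 851 > 250, the predator can invade and persist.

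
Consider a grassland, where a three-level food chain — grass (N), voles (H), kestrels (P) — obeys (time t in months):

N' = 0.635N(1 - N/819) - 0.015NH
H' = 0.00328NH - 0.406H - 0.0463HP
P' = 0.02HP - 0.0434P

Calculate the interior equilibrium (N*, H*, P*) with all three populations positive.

N* ≈ 777, H* ≈ 2.17, P* ≈ 46.3

From dP/dt = 0: 0.02H* = 0.0434, so H* = 2.17.
From dN/dt = 0: 0.635(1 - N*/819) = 0.015·2.17, giving N* = 819·(1 - 0.0513) = 777.
From dH/dt = 0: 0.00328·777 - 0.406 = 0.0463P*, so P* = 2.14/0.0463 = 46.3.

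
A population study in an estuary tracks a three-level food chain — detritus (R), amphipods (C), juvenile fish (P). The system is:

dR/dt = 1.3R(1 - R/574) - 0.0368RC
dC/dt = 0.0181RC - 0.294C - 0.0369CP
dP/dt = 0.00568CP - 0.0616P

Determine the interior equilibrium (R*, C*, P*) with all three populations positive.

From dP/dt = 0: 0.00568C* = 0.0616, so C* = 10.8.
From dR/dt = 0: 1.3(1 - R*/574) = 0.0368·10.8, giving R* = 574·(1 - 0.307) = 398.
From dC/dt = 0: 0.0181·398 - 0.294 = 0.0369P*, so P* = 6.91/0.0369 = 187.

R* ≈ 398, C* ≈ 10.8, P* ≈ 187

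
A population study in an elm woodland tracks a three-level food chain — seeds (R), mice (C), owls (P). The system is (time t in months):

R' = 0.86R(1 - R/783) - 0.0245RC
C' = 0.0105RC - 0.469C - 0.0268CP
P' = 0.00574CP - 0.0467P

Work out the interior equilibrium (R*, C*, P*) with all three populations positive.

From dP/dt = 0: 0.00574C* = 0.0467, so C* = 8.14.
From dR/dt = 0: 0.86(1 - R*/783) = 0.0245·8.14, giving R* = 783·(1 - 0.232) = 602.
From dC/dt = 0: 0.0105·602 - 0.469 = 0.0268P*, so P* = 5.85/0.0268 = 218.

R* ≈ 602, C* ≈ 8.14, P* ≈ 218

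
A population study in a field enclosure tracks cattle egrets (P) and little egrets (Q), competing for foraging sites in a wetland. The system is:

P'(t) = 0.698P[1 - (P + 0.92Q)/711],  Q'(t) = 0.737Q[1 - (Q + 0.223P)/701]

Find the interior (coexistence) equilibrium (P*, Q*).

Setting both brackets to zero gives the nullclines P + 0.92Q = 711 and 0.223P + Q = 701.
Substituting Q = 701 - 0.223P into the first: P(1 - 0.92·0.223) = 711 - 0.92·701.
So P* = 66.1/0.795 = 83.1, and then Q* = 701 - 0.223·83.1 = 682.

P* ≈ 83.1, Q* ≈ 682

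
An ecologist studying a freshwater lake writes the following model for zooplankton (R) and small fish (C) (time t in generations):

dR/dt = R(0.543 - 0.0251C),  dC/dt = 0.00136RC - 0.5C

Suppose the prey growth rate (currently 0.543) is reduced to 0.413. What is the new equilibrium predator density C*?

At the interior fixed point, setting dR/dt = 0 with R > 0 fixes C* = (prey growth rate)/(RC coefficient) — independent of the other coefficients.
With the change, C* = 0.413/0.0251 = 16.5; it falls from 21.6.

C* ≈ 16.5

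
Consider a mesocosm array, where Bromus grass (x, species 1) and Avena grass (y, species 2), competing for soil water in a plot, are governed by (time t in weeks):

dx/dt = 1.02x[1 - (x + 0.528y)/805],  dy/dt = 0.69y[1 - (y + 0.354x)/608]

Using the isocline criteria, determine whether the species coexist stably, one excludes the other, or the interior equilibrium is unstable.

stable coexistence

Compare the nullcline intercepts: K1/α12 = 805/0.528 = 1520 > K2 = 608; K2/α21 = 608/0.354 = 1720 > K1 = 805.
Since both inequalities hold, each species can invade when rare, so the interior equilibrium is stable.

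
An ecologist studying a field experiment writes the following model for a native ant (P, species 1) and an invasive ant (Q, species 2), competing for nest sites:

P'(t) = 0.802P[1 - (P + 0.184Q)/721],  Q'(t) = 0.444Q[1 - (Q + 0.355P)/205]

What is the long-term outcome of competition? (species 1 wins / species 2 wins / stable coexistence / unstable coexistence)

species 1 excludes species 2

Compare the nullcline intercepts: K1/α12 = 721/0.184 = 3920 > K2 = 205; K2/α21 = 205/0.355 = 577 < K1 = 721.
Since the inequalities point opposite ways, species 1 can invade but species 2 cannot.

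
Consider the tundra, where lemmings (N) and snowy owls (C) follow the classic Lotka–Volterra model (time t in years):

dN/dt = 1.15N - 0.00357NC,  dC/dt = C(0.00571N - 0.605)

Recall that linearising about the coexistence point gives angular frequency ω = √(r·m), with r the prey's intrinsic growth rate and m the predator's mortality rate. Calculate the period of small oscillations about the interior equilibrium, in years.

T ≈ 7.53 years

Here r = 1.15 and m = 0.605, so r·m = 0.696.
ω = √0.696 = 0.834 per year, hence T = 2π/ω ≈ 7.53 years.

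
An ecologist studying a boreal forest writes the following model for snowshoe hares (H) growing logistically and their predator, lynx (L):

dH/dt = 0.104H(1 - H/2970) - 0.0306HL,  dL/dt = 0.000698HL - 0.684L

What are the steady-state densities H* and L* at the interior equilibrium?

H* ≈ 980, L* ≈ 2.28

From dL/dt = 0 with L > 0: 0.000698H* = 0.684, so H* = 980.
Substitute into dH/dt = 0: 0.104(1 - 980/2970) = 0.0306L*.
The bracket is 0.67, giving L* = 0.0697/0.0306 = 2.28.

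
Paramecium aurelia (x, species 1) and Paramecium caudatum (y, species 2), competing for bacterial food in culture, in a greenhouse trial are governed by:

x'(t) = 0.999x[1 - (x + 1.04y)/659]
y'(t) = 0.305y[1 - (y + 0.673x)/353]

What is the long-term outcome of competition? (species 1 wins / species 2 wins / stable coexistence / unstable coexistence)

species 1 excludes species 2

Compare the nullcline intercepts: K1/α12 = 659/1.04 = 634 > K2 = 353; K2/α21 = 353/0.673 = 525 < K1 = 659.
Since the inequalities point opposite ways, species 1 can invade but species 2 cannot.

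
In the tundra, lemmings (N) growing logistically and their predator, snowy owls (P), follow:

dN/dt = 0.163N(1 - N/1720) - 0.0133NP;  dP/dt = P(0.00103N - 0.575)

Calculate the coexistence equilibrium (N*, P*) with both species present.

N* ≈ 558, P* ≈ 8.28

From dP/dt = 0 with P > 0: 0.00103N* = 0.575, so N* = 558.
Substitute into dN/dt = 0: 0.163(1 - 558/1720) = 0.0133P*.
The bracket is 0.675, giving P* = 0.11/0.0133 = 8.28.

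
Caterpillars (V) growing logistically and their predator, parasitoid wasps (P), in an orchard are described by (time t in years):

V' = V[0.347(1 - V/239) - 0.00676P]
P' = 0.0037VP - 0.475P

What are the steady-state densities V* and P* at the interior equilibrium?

V* ≈ 128, P* ≈ 23.8

From dP/dt = 0 with P > 0: 0.0037V* = 0.475, so V* = 128.
Substitute into dV/dt = 0: 0.347(1 - 128/239) = 0.00676P*.
The bracket is 0.463, giving P* = 0.161/0.00676 = 23.8.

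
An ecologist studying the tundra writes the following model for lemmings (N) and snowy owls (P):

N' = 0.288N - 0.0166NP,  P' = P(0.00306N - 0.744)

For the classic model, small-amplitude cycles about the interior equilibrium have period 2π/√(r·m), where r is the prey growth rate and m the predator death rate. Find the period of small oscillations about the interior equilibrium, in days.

Here r = 0.288 and m = 0.744, so r·m = 0.214.
ω = √0.214 = 0.463 per day, hence T = 2π/ω ≈ 13.6 days.

T ≈ 13.6 days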